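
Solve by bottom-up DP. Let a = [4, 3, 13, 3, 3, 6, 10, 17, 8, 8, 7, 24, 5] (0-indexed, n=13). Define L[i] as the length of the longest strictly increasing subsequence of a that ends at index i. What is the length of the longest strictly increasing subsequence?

   i    0    1    2    3    4    5    6    7    8    9   10   11   12
a[i]    4    3   13    3    3    6   10   17    8    8    7   24    5
L[i]    1    1    2    1    1    2    3    4    3    3    3    5    2

5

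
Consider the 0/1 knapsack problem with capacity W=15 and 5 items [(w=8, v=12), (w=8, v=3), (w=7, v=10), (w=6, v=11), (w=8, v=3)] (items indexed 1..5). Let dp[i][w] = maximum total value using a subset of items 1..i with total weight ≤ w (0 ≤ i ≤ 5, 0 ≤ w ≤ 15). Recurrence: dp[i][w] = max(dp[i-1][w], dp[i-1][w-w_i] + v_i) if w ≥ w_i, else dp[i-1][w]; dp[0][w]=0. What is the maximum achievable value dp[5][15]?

i\w   0   1   2   3   4   5   6   7   8   9  10  11  12  13  14  15
  0   0   0   0   0   0   0   0   0   0   0   0   0   0   0   0   0
  1   0   0   0   0   0   0   0   0  12  12  12  12  12  12  12  12
  2   0   0   0   0   0   0   0   0  12  12  12  12  12  12  12  12
  3   0   0   0   0   0   0   0  10  12  12  12  12  12  12  12  22
  4   0   0   0   0   0   0  11  11  12  12  12  12  12  21  23  23
  5   0   0   0   0   0   0  11  11  12  12  12  12  12  21  23  23

23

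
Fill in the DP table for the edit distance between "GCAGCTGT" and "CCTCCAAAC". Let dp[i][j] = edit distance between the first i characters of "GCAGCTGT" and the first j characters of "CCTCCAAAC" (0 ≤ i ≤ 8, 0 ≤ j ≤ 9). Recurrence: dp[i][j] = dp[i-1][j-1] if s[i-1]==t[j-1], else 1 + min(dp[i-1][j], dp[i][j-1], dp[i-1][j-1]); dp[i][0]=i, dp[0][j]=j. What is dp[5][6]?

   ''  C  C  T  C  C  A  A  A  C
''  0  1  2  3  4  5  6  7  8  9
 G  1  1  2  3  4  5  6  7  8  9
 C  2  1  1  2  3  4  5  6  7  8
 A  3  2  2  2  3  4  4  5  6  7
 G  4  3  3  3  3  4  5  5  6  7
 C  5  4  3  4  3  3  4  5  6  6
 T  6  5  4  3  4  4  4  5  6  7
 G  7  6  5  4  4  5  5  5  6  7
 T  8  7  6  5  5  5  6  6  6  7

4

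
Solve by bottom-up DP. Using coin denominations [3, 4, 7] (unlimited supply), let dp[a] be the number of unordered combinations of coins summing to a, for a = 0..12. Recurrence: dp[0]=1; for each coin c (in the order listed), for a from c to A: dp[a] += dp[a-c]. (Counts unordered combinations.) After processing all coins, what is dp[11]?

after  coin     0     1     2     3     4     5     6     7     8     9    10    11    12
          3     1     0     0     1     0     0     1     0     0     1     0     0     1
          4     1     0     0     1     1     0     1     1     1     1     1     1     2
          7     1     0     0     1     1     0     1     2     1     1     2     2     2

2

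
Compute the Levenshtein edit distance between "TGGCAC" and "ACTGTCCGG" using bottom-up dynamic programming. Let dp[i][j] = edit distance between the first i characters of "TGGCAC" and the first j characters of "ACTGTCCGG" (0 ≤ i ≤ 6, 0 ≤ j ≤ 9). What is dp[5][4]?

   ''  A  C  T  G  T  C  C  G  G
''  0  1  2  3  4  5  6  7  8  9
 T  1  1  2  2  3  4  5  6  7  8
 G  2  2  2  3  2  3  4  5  6  7
 G  3  3  3  3  3  3  4  5  5  6
 C  4  4  3  4  4  4  3  4  5  6
 A  5  4  4  4  5  5  4  4  5  6
 C  6  5  4  5  5  6  5  4  5  6

5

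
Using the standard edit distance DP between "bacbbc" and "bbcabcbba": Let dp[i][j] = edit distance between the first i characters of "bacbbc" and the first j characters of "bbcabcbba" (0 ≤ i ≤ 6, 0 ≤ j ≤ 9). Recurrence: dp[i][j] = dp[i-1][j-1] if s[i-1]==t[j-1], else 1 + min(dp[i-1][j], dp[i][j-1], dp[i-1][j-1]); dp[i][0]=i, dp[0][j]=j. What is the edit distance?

4

   ''  b  b  c  a  b  c  b  b  a
''  0  1  2  3  4  5  6  7  8  9
 b  1  0  1  2  3  4  5  6  7  8
 a  2  1  1  2  2  3  4  5  6  7
 c  3  2  2  1  2  3  3  4  5  6
 b  4  3  2  2  2  2  3  3  4  5
 b  5  4  3  3  3  2  3  3  3  4
 c  6  5  4  3  4  3  2  3  4  4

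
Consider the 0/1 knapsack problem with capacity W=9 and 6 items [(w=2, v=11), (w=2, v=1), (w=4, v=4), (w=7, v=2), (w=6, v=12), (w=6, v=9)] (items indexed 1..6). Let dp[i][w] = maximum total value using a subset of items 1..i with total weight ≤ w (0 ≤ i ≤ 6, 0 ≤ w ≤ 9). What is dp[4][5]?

i\w   0   1   2   3   4   5   6   7   8   9
  0   0   0   0   0   0   0   0   0   0   0
  1   0   0  11  11  11  11  11  11  11  11
  2   0   0  11  11  12  12  12  12  12  12
  3   0   0  11  11  12  12  15  15  16  16
  4   0   0  11  11  12  12  15  15  16  16
  5   0   0  11  11  12  12  15  15  23  23
  6   0   0  11  11  12  12  15  15  23  23

12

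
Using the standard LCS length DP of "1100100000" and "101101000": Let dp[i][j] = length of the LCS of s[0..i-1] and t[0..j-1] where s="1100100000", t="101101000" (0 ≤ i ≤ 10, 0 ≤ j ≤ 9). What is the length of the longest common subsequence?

7

   ''  1  0  1  1  0  1  0  0  0
''  0  0  0  0  0  0  0  0  0  0
 1  0  1  1  1  1  1  1  1  1  1
 1  0  1  1  2  2  2  2  2  2  2
 0  0  1  2  2  2  3  3  3  3  3
 0  0  1  2  2  2  3  3  4  4  4
 1  0  1  2  3  3  3  4  4  4  4
 0  0  1  2  3  3  4  4  5  5  5
 0  0  1  2  3  3  4  4  5  6  6
 0  0  1  2  3  3  4  4  5  6  7
 0  0  1  2  3  3  4  4  5  6  7
 0  0  1  2  3  3  4  4  5  6  7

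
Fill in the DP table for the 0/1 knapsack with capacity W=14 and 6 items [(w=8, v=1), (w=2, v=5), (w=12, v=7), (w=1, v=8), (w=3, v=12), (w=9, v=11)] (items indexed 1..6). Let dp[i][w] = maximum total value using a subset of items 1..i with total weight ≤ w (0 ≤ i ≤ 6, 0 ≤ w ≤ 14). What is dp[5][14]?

i\w   0   1   2   3   4   5   6   7   8   9  10  11  12  13  14
  0   0   0   0   0   0   0   0   0   0   0   0   0   0   0   0
  1   0   0   0   0   0   0   0   0   1   1   1   1   1   1   1
  2   0   0   5   5   5   5   5   5   5   5   6   6   6   6   6
  3   0   0   5   5   5   5   5   5   5   5   6   6   7   7  12
  4   0   8   8  13  13  13  13  13  13  13  13  14  14  15  15
  5   0   8   8  13  20  20  25  25  25  25  25  25  25  25  26
  6   0   8   8  13  20  20  25  25  25  25  25  25  25  31  31

26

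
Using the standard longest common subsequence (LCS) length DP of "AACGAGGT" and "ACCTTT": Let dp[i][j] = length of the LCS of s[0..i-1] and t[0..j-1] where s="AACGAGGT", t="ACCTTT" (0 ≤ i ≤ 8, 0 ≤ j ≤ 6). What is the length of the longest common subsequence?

3

   ''  A  C  C  T  T  T
''  0  0  0  0  0  0  0
 A  0  1  1  1  1  1  1
 A  0  1  1  1  1  1  1
 C  0  1  2  2  2  2  2
 G  0  1  2  2  2  2  2
 A  0  1  2  2  2  2  2
 G  0  1  2  2  2  2  2
 G  0  1  2  2  2  2  2
 T  0  1  2  2  3  3  3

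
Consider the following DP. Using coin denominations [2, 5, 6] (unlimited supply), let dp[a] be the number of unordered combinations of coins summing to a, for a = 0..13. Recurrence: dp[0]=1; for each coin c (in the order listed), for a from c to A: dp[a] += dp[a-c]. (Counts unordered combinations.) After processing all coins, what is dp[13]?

after  coin     0     1     2     3     4     5     6     7     8     9    10    11    12    13
          2     1     0     1     0     1     0     1     0     1     0     1     0     1     0
          5     1     0     1     0     1     1     1     1     1     1     2     1     2     1
          6     1     0     1     0     1     1     2     1     2     1     3     2     4     2

2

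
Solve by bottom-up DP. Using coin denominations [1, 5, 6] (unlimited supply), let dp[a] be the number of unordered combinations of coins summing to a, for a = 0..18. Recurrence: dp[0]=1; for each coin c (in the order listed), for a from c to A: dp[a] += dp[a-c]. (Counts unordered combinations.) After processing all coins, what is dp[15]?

after  coin     0     1     2     3     4     5     6     7     8     9    10    11    12    13    14    15    16    17    18
          1     1     1     1     1     1     1     1     1     1     1     1     1     1     1     1     1     1     1     1
          5     1     1     1     1     1     2     2     2     2     2     3     3     3     3     3     4     4     4     4
          6     1     1     1     1     1     2     3     3     3     3     4     5     6     6     6     7     8     9    10

7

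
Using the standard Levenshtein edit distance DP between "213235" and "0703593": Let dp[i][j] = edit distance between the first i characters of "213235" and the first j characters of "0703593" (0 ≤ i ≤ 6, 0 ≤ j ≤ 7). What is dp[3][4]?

3

   ''  0  7  0  3  5  9  3
''  0  1  2  3  4  5  6  7
 2  1  1  2  3  4  5  6  7
 1  2  2  2  3  4  5  6  7
 3  3  3  3  3  3  4  5  6
 2  4  4  4  4  4  4  5  6
 3  5  5  5  5  4  5  5  5
 5  6  6  6  6  5  4  5  6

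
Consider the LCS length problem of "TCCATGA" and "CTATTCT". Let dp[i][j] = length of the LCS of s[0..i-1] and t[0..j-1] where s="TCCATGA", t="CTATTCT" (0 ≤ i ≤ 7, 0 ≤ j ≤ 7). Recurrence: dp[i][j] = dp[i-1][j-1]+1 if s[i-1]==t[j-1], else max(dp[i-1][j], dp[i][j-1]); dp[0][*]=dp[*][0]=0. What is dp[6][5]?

   ''  C  T  A  T  T  C  T
''  0  0  0  0  0  0  0  0
 T  0  0  1  1  1  1  1  1
 C  0  1  1  1  1  1  2  2
 C  0  1  1  1  1  1  2  2
 A  0  1  1  2  2  2  2  2
 T  0  1  2  2  3  3  3  3
 G  0  1  2  2  3  3  3  3
 A  0  1  2  3  3  3  3  3

3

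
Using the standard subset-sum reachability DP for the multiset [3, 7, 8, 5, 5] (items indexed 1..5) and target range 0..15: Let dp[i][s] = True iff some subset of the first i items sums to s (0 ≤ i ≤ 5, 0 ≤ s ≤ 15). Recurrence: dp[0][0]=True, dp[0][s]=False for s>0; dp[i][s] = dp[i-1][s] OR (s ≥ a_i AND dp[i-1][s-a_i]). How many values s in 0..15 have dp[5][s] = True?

10

i\s   0   1   2   3   4   5   6   7   8   9  10  11  12  13  14  15
  0   T   F   F   F   F   F   F   F   F   F   F   F   F   F   F   F
  1   T   F   F   T   F   F   F   F   F   F   F   F   F   F   F   F
  2   T   F   F   T   F   F   F   T   F   F   T   F   F   F   F   F
  3   T   F   F   T   F   F   F   T   T   F   T   T   F   F   F   T
  4   T   F   F   T   F   T   F   T   T   F   T   T   T   T   F   T
  5   T   F   F   T   F   T   F   T   T   F   T   T   T   T   F   T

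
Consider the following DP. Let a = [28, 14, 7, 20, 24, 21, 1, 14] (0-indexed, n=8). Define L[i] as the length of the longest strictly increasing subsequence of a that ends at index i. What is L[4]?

3

   i    0    1    2    3    4    5    6    7
a[i]   28   14    7   20   24   21    1   14
L[i]    1    1    1    2    3    3    1    2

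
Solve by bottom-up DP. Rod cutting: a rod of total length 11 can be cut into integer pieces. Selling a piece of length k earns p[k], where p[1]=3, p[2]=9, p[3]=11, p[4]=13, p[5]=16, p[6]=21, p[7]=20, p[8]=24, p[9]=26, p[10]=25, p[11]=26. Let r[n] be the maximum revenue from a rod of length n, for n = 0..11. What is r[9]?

   n    0    1    2    3    4    5    6    7    8    9   10   11
r[n]    0    3    9   12   18   21   27   30   36   39   45   48

39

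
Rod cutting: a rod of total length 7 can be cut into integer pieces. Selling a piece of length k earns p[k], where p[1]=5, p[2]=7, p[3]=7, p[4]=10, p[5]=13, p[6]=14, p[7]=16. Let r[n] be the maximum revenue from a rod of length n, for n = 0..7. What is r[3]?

   n    0    1    2    3    4    5    6    7
r[n]    0    5   10   15   20   25   30   35

15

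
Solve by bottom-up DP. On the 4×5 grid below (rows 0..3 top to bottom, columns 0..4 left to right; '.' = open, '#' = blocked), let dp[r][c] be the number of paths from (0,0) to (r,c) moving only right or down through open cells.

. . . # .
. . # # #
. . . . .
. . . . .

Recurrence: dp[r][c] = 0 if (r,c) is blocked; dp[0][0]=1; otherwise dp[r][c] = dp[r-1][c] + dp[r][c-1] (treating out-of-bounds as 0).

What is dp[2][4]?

r\c   0   1   2   3   4
  0   1   1   1   0   0
  1   1   2   0   0   0
  2   1   3   3   3   3
  3   1   4   7  10  13

3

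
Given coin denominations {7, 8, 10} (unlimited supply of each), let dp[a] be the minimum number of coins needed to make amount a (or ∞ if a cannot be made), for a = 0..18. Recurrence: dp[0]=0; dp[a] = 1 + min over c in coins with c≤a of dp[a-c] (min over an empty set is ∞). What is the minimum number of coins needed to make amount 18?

2

 a  0  1  2  3  4  5  6  7  8  9 10 11 12 13 14 15 16 17 18
dp  0  -  -  -  -  -  -  1  1  -  1  -  -  -  2  2  2  2  2
(- denotes ∞ / unreachable)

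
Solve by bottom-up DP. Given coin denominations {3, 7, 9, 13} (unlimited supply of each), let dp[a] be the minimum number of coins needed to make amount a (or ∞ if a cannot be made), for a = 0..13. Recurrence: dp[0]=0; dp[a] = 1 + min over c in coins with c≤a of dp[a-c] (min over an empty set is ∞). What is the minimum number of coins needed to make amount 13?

1

 a  0  1  2  3  4  5  6  7  8  9 10 11 12 13
dp  0  -  -  1  -  -  2  1  -  1  2  -  2  1
(- denotes ∞ / unreachable)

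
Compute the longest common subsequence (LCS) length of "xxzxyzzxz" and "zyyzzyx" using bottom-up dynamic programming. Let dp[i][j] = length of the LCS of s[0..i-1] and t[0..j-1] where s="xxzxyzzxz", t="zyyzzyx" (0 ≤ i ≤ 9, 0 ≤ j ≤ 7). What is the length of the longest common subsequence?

5

   ''  z  y  y  z  z  y  x
''  0  0  0  0  0  0  0  0
 x  0  0  0  0  0  0  0  1
 x  0  0  0  0  0  0  0  1
 z  0  1  1  1  1  1  1  1
 x  0  1  1  1  1  1  1  2
 y  0  1  2  2  2  2  2  2
 z  0  1  2  2  3  3  3  3
 z  0  1  2  2  3  4  4  4
 x  0  1  2  2  3  4  4  5
 z  0  1  2  2  3  4  4  5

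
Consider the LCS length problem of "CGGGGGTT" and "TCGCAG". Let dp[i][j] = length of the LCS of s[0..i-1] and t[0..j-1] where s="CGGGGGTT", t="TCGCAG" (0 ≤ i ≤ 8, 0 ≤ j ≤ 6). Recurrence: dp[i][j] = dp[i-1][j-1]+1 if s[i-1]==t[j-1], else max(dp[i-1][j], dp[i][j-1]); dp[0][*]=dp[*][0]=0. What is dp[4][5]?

   ''  T  C  G  C  A  G
''  0  0  0  0  0  0  0
 C  0  0  1  1  1  1  1
 G  0  0  1  2  2  2  2
 G  0  0  1  2  2  2  3
 G  0  0  1  2  2  2  3
 G  0  0  1  2  2  2  3
 G  0  0  1  2  2  2  3
 T  0  1  1  2  2  2  3
 T  0  1  1  2  2  2  3

2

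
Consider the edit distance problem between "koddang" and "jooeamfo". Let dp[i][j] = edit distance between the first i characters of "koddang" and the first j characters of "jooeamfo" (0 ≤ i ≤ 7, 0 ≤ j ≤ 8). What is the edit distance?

   ''  j  o  o  e  a  m  f  o
''  0  1  2  3  4  5  6  7  8
 k  1  1  2  3  4  5  6  7  8
 o  2  2  1  2  3  4  5  6  7
 d  3  3  2  2  3  4  5  6  7
 d  4  4  3  3  3  4  5  6  7
 a  5  5  4  4  4  3  4  5  6
 n  6  6  5  5  5  4  4  5  6
 g  7  7  6  6  6  5  5  5  6

6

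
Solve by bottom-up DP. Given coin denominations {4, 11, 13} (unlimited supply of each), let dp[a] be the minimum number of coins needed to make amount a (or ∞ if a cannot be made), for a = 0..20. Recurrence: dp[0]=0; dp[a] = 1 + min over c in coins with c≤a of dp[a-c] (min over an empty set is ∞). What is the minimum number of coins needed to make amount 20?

5

 a  0  1  2  3  4  5  6  7  8  9 10 11 12 13 14 15 16 17 18 19 20
dp  0  -  -  -  1  -  -  -  2  -  -  1  3  1  -  2  4  2  -  3  5
(- denotes ∞ / unreachable)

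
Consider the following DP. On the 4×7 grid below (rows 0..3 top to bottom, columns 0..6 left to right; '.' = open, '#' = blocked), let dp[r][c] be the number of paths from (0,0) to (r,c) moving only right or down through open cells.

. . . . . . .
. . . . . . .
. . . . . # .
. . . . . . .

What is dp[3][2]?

10

r\c   0   1   2   3   4   5   6
  0   1   1   1   1   1   1   1
  1   1   2   3   4   5   6   7
  2   1   3   6  10  15   0   7
  3   1   4  10  20  35  35  42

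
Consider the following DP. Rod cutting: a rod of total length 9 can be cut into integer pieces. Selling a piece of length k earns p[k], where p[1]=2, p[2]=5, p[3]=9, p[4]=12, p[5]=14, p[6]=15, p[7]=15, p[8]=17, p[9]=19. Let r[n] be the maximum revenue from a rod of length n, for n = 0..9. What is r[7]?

21

   n    0    1    2    3    4    5    6    7    8    9
r[n]    0    2    5    9   12   14   18   21   24   27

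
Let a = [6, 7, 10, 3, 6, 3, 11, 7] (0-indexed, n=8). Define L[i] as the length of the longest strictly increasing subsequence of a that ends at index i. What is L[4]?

2

   i    0    1    2    3    4    5    6    7
a[i]    6    7   10    3    6    3   11    7
L[i]    1    2    3    1    2    1    4    3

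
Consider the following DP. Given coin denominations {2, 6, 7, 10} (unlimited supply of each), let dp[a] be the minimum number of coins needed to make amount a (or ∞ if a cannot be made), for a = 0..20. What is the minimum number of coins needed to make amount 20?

2

 a  0  1  2  3  4  5  6  7  8  9 10 11 12 13 14 15 16 17 18 19 20
dp  0  -  1  -  2  -  1  1  2  2  1  3  2  2  2  3  2  2  3  3  2
(- denotes ∞ / unreachable)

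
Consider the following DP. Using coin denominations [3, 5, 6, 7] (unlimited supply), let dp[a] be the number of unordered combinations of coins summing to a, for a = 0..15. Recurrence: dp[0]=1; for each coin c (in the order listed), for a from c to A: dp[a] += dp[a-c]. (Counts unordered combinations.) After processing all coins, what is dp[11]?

2

after  coin     0     1     2     3     4     5     6     7     8     9    10    11    12    13    14    15
          3     1     0     0     1     0     0     1     0     0     1     0     0     1     0     0     1
          5     1     0     0     1     0     1     1     0     1     1     1     1     1     1     1     2
          6     1     0     0     1     0     1     2     0     1     2     1     2     3     1     2     4
          7     1     0     0     1     0     1     2     1     1     2     2     2     4     3     3     5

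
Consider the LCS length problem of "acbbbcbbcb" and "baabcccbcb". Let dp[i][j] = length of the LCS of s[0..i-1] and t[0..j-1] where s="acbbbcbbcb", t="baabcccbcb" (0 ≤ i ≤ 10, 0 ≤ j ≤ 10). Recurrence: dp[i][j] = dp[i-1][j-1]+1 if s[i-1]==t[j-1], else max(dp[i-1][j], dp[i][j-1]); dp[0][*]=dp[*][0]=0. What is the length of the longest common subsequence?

   ''  b  a  a  b  c  c  c  b  c  b
''  0  0  0  0  0  0  0  0  0  0  0
 a  0  0  1  1  1  1  1  1  1  1  1
 c  0  0  1  1  1  2  2  2  2  2  2
 b  0  1  1  1  2  2  2  2  3  3  3
 b  0  1  1  1  2  2  2  2  3  3  4
 b  0  1  1  1  2  2  2  2  3  3  4
 c  0  1  1  1  2  3  3  3  3  4  4
 b  0  1  1  1  2  3  3  3  4  4  5
 b  0  1  1  1  2  3  3  3  4  4  5
 c  0  1  1  1  2  3  4  4  4  5  5
 b  0  1  1  1  2  3  4  4  5  5  6

6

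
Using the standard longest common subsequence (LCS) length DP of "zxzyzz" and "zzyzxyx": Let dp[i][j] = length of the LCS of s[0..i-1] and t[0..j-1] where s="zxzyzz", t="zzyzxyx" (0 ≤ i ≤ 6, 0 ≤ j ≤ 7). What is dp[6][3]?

3

   ''  z  z  y  z  x  y  x
''  0  0  0  0  0  0  0  0
 z  0  1  1  1  1  1  1  1
 x  0  1  1  1  1  2  2  2
 z  0  1  2  2  2  2  2  2
 y  0  1  2  3  3  3  3  3
 z  0  1  2  3  4  4  4  4
 z  0  1  2  3  4  4  4  4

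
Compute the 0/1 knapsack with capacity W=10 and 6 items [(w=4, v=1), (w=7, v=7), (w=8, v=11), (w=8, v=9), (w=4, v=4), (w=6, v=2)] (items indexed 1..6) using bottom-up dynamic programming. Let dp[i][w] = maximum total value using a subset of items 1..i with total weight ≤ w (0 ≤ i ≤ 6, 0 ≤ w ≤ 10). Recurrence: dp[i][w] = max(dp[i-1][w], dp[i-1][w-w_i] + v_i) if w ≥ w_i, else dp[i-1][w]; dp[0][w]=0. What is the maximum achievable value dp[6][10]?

i\w   0   1   2   3   4   5   6   7   8   9  10
  0   0   0   0   0   0   0   0   0   0   0   0
  1   0   0   0   0   1   1   1   1   1   1   1
  2   0   0   0   0   1   1   1   7   7   7   7
  3   0   0   0   0   1   1   1   7  11  11  11
  4   0   0   0   0   1   1   1   7  11  11  11
  5   0   0   0   0   4   4   4   7  11  11  11
  6   0   0   0   0   4   4   4   7  11  11  11

11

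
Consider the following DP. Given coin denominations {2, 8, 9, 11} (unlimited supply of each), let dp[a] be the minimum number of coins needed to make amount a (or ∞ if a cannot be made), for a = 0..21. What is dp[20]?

2

 a  0  1  2  3  4  5  6  7  8  9 10 11 12 13 14 15 16 17 18 19 20 21
dp  0  -  1  -  2  -  3  -  1  1  2  1  3  2  4  3  2  2  2  2  2  3
(- denotes ∞ / unreachable)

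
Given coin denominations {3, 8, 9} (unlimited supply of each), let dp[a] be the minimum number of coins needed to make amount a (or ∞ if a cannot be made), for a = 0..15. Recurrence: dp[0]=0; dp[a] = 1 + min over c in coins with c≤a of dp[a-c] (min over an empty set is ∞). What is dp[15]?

 a  0  1  2  3  4  5  6  7  8  9 10 11 12 13 14 15
dp  0  -  -  1  -  -  2  -  1  1  -  2  2  -  3  3
(- denotes ∞ / unreachable)

3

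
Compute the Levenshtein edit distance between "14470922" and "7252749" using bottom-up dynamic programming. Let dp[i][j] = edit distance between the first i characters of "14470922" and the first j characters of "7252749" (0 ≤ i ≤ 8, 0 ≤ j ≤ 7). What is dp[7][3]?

6

   ''  7  2  5  2  7  4  9
''  0  1  2  3  4  5  6  7
 1  1  1  2  3  4  5  6  7
 4  2  2  2  3  4  5  5  6
 4  3  3  3  3  4  5  5  6
 7  4  3  4  4  4  4  5  6
 0  5  4  4  5  5  5  5  6
 9  6  5  5  5  6  6  6  5
 2  7  6  5  6  5  6  7  6
 2  8  7  6  6  6  6  7  7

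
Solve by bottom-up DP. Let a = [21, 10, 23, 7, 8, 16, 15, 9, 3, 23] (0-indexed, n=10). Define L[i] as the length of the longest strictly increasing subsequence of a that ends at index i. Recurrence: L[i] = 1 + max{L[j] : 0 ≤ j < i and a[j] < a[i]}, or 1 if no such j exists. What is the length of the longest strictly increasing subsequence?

   i    0    1    2    3    4    5    6    7    8    9
a[i]   21   10   23    7    8   16   15    9    3   23
L[i]    1    1    2    1    2    3    3    3    1    4

4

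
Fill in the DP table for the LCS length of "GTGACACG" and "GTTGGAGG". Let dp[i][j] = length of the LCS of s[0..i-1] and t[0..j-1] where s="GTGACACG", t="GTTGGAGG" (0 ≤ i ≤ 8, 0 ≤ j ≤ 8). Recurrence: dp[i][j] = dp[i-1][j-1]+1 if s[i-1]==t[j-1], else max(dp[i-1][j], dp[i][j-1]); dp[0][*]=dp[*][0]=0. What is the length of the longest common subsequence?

   ''  G  T  T  G  G  A  G  G
''  0  0  0  0  0  0  0  0  0
 G  0  1  1  1  1  1  1  1  1
 T  0  1  2  2  2  2  2  2  2
 G  0  1  2  2  3  3  3  3  3
 A  0  1  2  2  3  3  4  4  4
 C  0  1  2  2  3  3  4  4  4
 A  0  1  2  2  3  3  4  4  4
 C  0  1  2  2  3  3  4  4  4
 G  0  1  2  2  3  4  4  5  5

5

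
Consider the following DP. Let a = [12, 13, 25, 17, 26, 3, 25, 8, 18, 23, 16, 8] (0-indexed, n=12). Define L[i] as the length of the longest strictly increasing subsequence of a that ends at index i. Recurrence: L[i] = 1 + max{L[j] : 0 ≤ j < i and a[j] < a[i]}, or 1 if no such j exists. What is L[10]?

3

   i    0    1    2    3    4    5    6    7    8    9   10   11
a[i]   12   13   25   17   26    3   25    8   18   23   16    8
L[i]    1    2    3    3    4    1    4    2    4    5    3    2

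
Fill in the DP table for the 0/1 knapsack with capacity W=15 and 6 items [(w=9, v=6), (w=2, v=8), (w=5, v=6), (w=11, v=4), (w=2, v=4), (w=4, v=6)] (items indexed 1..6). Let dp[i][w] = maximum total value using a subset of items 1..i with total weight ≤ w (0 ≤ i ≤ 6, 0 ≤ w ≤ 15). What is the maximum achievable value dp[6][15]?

i\w   0   1   2   3   4   5   6   7   8   9  10  11  12  13  14  15
  0   0   0   0   0   0   0   0   0   0   0   0   0   0   0   0   0
  1   0   0   0   0   0   0   0   0   0   6   6   6   6   6   6   6
  2   0   0   8   8   8   8   8   8   8   8   8  14  14  14  14  14
  3   0   0   8   8   8   8   8  14  14  14  14  14  14  14  14  14
  4   0   0   8   8   8   8   8  14  14  14  14  14  14  14  14  14
  5   0   0   8   8  12  12  12  14  14  18  18  18  18  18  18  18
  6   0   0   8   8  12  12  14  14  18  18  18  20  20  24  24  24

24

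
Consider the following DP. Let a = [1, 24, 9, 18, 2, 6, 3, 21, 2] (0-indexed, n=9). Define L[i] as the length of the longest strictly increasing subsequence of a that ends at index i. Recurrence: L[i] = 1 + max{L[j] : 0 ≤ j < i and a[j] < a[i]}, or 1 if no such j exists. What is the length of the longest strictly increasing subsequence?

   i    0    1    2    3    4    5    6    7    8
a[i]    1   24    9   18    2    6    3   21    2
L[i]    1    2    2    3    2    3    3    4    2

4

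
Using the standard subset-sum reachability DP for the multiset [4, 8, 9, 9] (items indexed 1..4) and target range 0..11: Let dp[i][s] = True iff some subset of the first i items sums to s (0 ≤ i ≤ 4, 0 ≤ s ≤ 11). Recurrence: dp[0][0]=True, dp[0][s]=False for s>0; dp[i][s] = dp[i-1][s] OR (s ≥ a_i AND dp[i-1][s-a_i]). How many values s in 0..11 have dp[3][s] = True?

4

i\s   0   1   2   3   4   5   6   7   8   9  10  11
  0   T   F   F   F   F   F   F   F   F   F   F   F
  1   T   F   F   F   T   F   F   F   F   F   F   F
  2   T   F   F   F   T   F   F   F   T   F   F   F
  3   T   F   F   F   T   F   F   F   T   T   F   F
  4   T   F   F   F   T   F   F   F   T   T   F   F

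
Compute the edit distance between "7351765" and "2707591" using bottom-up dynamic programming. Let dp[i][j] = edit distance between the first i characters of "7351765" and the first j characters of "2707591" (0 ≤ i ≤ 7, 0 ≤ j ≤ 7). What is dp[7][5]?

   ''  2  7  0  7  5  9  1
''  0  1  2  3  4  5  6  7
 7  1  1  1  2  3  4  5  6
 3  2  2  2  2  3  4  5  6
 5  3  3  3  3  3  3  4  5
 1  4  4  4  4  4  4  4  4
 7  5  5  4  5  4  5  5  5
 6  6  6  5  5  5  5  6  6
 5  7  7  6  6  6  5  6  7

5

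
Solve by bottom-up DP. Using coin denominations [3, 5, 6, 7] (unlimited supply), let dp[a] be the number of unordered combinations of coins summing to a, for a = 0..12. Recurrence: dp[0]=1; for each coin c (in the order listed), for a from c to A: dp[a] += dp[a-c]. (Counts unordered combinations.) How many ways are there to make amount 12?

after  coin     0     1     2     3     4     5     6     7     8     9    10    11    12
          3     1     0     0     1     0     0     1     0     0     1     0     0     1
          5     1     0     0     1     0     1     1     0     1     1     1     1     1
          6     1     0     0     1     0     1     2     0     1     2     1     2     3
          7     1     0     0     1     0     1     2     1     1     2     2     2     4

4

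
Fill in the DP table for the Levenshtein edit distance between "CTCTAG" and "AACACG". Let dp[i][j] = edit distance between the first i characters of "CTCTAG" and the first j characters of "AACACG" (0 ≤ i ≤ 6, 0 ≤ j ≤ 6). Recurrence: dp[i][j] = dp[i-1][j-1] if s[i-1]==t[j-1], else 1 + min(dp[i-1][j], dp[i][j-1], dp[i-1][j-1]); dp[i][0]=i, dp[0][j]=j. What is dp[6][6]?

   ''  A  A  C  A  C  G
''  0  1  2  3  4  5  6
 C  1  1  2  2  3  4  5
 T  2  2  2  3  3  4  5
 C  3  3  3  2  3  3  4
 T  4  4  4  3  3  4  4
 A  5  4  4  4  3  4  5
 G  6  5  5  5  4  4  4

4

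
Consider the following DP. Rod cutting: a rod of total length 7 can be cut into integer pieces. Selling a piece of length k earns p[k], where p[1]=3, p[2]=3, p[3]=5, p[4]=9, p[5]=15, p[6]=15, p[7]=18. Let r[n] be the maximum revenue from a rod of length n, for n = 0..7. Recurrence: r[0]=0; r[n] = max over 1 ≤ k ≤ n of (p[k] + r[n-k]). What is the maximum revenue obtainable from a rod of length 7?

21

   n    0    1    2    3    4    5    6    7
r[n]    0    3    6    9   12   15   18   21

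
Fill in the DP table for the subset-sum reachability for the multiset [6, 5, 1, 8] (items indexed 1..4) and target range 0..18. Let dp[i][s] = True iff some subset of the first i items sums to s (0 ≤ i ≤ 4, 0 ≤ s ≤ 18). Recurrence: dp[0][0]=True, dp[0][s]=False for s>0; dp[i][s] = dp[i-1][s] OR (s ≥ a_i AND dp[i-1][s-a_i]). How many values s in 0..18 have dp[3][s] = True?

i\s   0   1   2   3   4   5   6   7   8   9  10  11  12  13  14  15  16  17  18
  0   T   F   F   F   F   F   F   F   F   F   F   F   F   F   F   F   F   F   F
  1   T   F   F   F   F   F   T   F   F   F   F   F   F   F   F   F   F   F   F
  2   T   F   F   F   F   T   T   F   F   F   F   T   F   F   F   F   F   F   F
  3   T   T   F   F   F   T   T   T   F   F   F   T   T   F   F   F   F   F   F
  4   T   T   F   F   F   T   T   T   T   T   F   T   T   T   T   T   F   F   F

7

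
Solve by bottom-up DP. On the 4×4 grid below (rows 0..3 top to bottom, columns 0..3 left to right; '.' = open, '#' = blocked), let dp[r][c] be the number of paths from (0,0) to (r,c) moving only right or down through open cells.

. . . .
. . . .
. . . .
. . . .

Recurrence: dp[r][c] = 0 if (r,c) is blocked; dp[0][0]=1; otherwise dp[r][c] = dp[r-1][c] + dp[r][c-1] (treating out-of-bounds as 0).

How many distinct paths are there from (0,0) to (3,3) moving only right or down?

r\c   0   1   2   3
  0   1   1   1   1
  1   1   2   3   4
  2   1   3   6  10
  3   1   4  10  20

20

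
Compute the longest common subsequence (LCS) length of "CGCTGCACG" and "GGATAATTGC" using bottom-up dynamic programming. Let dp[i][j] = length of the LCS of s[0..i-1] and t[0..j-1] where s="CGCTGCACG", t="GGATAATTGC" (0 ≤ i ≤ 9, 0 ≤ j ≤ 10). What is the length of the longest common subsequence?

4

   ''  G  G  A  T  A  A  T  T  G  C
''  0  0  0  0  0  0  0  0  0  0  0
 C  0  0  0  0  0  0  0  0  0  0  1
 G  0  1  1  1  1  1  1  1  1  1  1
 C  0  1  1  1  1  1  1  1  1  1  2
 T  0  1  1  1  2  2  2  2  2  2  2
 G  0  1  2  2  2  2  2  2  2  3  3
 C  0  1  2  2  2  2  2  2  2  3  4
 A  0  1  2  3  3  3  3  3  3  3  4
 C  0  1  2  3  3  3  3  3  3  3  4
 G  0  1  2  3  3  3  3  3  3  4  4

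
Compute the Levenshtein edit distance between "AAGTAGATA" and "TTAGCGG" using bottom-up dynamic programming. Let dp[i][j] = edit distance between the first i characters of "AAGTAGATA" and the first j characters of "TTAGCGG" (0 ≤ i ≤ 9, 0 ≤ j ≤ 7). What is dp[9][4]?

   ''  T  T  A  G  C  G  G
''  0  1  2  3  4  5  6  7
 A  1  1  2  2  3  4  5  6
 A  2  2  2  2  3  4  5  6
 G  3  3  3  3  2  3  4  5
 T  4  3  3  4  3  3  4  5
 A  5  4  4  3  4  4  4  5
 G  6  5  5  4  3  4  4  4
 A  7  6  6  5  4  4  5  5
 T  8  7  6  6  5  5  5  6
 A  9  8  7  6  6  6  6  6

6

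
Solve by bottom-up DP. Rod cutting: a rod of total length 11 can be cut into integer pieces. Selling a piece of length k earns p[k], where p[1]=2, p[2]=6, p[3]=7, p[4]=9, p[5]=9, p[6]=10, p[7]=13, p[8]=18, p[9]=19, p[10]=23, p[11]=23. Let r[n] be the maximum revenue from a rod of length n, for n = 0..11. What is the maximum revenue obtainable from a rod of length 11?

   n    0    1    2    3    4    5    6    7    8    9   10   11
r[n]    0    2    6    8   12   14   18   20   24   26   30   32

32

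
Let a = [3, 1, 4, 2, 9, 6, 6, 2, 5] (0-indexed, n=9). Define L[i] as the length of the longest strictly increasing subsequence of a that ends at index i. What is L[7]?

   i    0    1    2    3    4    5    6    7    8
a[i]    3    1    4    2    9    6    6    2    5
L[i]    1    1    2    2    3    3    3    2    3

2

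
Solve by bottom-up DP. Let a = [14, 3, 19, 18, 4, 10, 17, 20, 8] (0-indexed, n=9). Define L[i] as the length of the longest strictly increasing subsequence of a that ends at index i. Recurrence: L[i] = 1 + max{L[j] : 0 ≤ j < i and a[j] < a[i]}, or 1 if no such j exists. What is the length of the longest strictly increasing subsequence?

   i    0    1    2    3    4    5    6    7    8
a[i]   14    3   19   18    4   10   17   20    8
L[i]    1    1    2    2    2    3    4    5    3

5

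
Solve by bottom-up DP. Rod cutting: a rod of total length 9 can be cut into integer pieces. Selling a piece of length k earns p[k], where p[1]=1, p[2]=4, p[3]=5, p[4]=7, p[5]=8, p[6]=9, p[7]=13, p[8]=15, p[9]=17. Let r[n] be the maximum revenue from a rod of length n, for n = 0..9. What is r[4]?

8

   n    0    1    2    3    4    5    6    7    8    9
r[n]    0    1    4    5    8    9   12   13   16   17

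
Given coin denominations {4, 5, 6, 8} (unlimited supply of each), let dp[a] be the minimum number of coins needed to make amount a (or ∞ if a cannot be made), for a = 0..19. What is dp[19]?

 a  0  1  2  3  4  5  6  7  8  9 10 11 12 13 14 15 16 17 18 19
dp  0  -  -  -  1  1  1  -  1  2  2  2  2  2  2  3  2  3  3  3
(- denotes ∞ / unreachable)

3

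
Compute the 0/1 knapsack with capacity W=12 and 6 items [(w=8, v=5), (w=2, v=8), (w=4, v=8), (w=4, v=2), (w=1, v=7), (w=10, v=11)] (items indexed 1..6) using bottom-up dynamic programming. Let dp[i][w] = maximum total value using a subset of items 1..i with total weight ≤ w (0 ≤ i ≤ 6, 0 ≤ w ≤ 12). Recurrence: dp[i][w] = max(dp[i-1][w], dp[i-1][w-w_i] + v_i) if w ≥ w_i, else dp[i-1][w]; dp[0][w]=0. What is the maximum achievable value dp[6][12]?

i\w   0   1   2   3   4   5   6   7   8   9  10  11  12
  0   0   0   0   0   0   0   0   0   0   0   0   0   0
  1   0   0   0   0   0   0   0   0   5   5   5   5   5
  2   0   0   8   8   8   8   8   8   8   8  13  13  13
  3   0   0   8   8   8   8  16  16  16  16  16  16  16
  4   0   0   8   8   8   8  16  16  16  16  18  18  18
  5   0   7   8  15  15  15  16  23  23  23  23  25  25
  6   0   7   8  15  15  15  16  23  23  23  23  25  25

25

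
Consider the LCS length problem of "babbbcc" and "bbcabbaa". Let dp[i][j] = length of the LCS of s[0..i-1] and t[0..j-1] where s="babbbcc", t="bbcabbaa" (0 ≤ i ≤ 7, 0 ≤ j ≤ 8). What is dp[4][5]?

3

   ''  b  b  c  a  b  b  a  a
''  0  0  0  0  0  0  0  0  0
 b  0  1  1  1  1  1  1  1  1
 a  0  1  1  1  2  2  2  2  2
 b  0  1  2  2  2  3  3  3  3
 b  0  1  2  2  2  3  4  4  4
 b  0  1  2  2  2  3  4  4  4
 c  0  1  2  3  3  3  4  4  4
 c  0  1  2  3  3  3  4  4  4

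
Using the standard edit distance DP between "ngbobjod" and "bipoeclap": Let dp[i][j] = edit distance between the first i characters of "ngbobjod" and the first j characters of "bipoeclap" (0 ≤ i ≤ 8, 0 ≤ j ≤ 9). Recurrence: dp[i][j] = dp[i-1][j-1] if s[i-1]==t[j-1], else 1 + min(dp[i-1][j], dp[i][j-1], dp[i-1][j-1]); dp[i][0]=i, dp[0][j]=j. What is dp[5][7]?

   ''  b  i  p  o  e  c  l  a  p
''  0  1  2  3  4  5  6  7  8  9
 n  1  1  2  3  4  5  6  7  8  9
 g  2  2  2  3  4  5  6  7  8  9
 b  3  2  3  3  4  5  6  7  8  9
 o  4  3  3  4  3  4  5  6  7  8
 b  5  4  4  4  4  4  5  6  7  8
 j  6  5  5  5  5  5  5  6  7  8
 o  7  6  6  6  5  6  6  6  7  8
 d  8  7  7  7  6  6  7  7  7  8

6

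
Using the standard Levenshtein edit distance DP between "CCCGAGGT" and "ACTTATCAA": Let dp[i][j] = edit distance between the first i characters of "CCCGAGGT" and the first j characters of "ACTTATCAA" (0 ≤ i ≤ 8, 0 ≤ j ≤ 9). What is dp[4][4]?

3

   ''  A  C  T  T  A  T  C  A  A
''  0  1  2  3  4  5  6  7  8  9
 C  1  1  1  2  3  4  5  6  7  8
 C  2  2  1  2  3  4  5  5  6  7
 C  3  3  2  2  3  4  5  5  6  7
 G  4  4  3  3  3  4  5  6  6  7
 A  5  4  4  4  4  3  4  5  6  6
 G  6  5  5  5  5  4  4  5  6  7
 G  7  6  6  6  6  5  5  5  6  7
 T  8  7  7  6  6  6  5  6  6  7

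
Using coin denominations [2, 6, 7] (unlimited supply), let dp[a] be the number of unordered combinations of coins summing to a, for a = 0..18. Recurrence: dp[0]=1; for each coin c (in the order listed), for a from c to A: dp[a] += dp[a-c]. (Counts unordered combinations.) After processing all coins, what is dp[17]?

after  coin     0     1     2     3     4     5     6     7     8     9    10    11    12    13    14    15    16    17    18
          2     1     0     1     0     1     0     1     0     1     0     1     0     1     0     1     0     1     0     1
          6     1     0     1     0     1     0     2     0     2     0     2     0     3     0     3     0     3     0     4
          7     1     0     1     0     1     0     2     1     2     1     2     1     3     2     4     2     4     2     5

2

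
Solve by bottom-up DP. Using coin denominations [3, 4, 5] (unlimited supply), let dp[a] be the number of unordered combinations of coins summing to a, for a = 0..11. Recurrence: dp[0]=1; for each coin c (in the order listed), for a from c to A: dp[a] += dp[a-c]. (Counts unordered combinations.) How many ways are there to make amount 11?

2

after  coin     0     1     2     3     4     5     6     7     8     9    10    11
          3     1     0     0     1     0     0     1     0     0     1     0     0
          4     1     0     0     1     1     0     1     1     1     1     1     1
          5     1     0     0     1     1     1     1     1     2     2     2     2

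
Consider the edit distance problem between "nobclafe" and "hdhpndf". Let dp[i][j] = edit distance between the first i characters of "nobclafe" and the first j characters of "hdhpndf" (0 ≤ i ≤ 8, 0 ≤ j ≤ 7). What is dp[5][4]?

   ''  h  d  h  p  n  d  f
''  0  1  2  3  4  5  6  7
 n  1  1  2  3  4  4  5  6
 o  2  2  2  3  4  5  5  6
 b  3  3  3  3  4  5  6  6
 c  4  4  4  4  4  5  6  7
 l  5  5  5  5  5  5  6  7
 a  6  6  6  6  6  6  6  7
 f  7  7  7  7  7  7  7  6
 e  8  8  8  8  8  8  8  7

5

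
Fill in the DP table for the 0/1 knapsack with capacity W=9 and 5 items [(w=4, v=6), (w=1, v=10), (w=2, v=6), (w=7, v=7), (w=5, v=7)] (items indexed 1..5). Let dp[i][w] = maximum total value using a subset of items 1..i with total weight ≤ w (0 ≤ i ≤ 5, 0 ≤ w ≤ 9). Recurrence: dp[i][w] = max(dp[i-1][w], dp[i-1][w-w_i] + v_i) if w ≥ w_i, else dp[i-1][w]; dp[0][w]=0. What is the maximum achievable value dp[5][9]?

i\w   0   1   2   3   4   5   6   7   8   9
  0   0   0   0   0   0   0   0   0   0   0
  1   0   0   0   0   6   6   6   6   6   6
  2   0  10  10  10  10  16  16  16  16  16
  3   0  10  10  16  16  16  16  22  22  22
  4   0  10  10  16  16  16  16  22  22  22
  5   0  10  10  16  16  16  17  22  23  23

23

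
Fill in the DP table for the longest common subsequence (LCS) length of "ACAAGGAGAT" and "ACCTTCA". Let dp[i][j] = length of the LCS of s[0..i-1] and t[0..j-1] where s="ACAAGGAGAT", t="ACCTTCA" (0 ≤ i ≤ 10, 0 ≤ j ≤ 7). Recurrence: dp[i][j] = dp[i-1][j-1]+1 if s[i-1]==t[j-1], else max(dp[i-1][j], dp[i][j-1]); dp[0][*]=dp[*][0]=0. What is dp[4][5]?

   ''  A  C  C  T  T  C  A
''  0  0  0  0  0  0  0  0
 A  0  1  1  1  1  1  1  1
 C  0  1  2  2  2  2  2  2
 A  0  1  2  2  2  2  2  3
 A  0  1  2  2  2  2  2  3
 G  0  1  2  2  2  2  2  3
 G  0  1  2  2  2  2  2  3
 A  0  1  2  2  2  2  2  3
 G  0  1  2  2  2  2  2  3
 A  0  1  2  2  2  2  2  3
 T  0  1  2  2  3  3  3  3

2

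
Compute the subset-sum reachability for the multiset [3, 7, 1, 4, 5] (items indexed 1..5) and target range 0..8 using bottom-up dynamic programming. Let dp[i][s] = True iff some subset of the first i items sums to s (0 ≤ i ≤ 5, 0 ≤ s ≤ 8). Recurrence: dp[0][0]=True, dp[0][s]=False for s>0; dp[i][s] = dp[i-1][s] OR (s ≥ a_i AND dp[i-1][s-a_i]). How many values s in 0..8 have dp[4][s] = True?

i\s   0   1   2   3   4   5   6   7   8
  0   T   F   F   F   F   F   F   F   F
  1   T   F   F   T   F   F   F   F   F
  2   T   F   F   T   F   F   F   T   F
  3   T   T   F   T   T   F   F   T   T
  4   T   T   F   T   T   T   F   T   T
  5   T   T   F   T   T   T   T   T   T

7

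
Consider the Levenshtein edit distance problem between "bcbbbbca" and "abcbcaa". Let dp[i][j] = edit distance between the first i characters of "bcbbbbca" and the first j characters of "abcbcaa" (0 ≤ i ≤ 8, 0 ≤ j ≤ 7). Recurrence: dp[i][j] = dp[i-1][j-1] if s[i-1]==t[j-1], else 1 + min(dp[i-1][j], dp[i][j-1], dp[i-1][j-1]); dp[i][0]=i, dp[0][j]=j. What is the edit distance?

   ''  a  b  c  b  c  a  a
''  0  1  2  3  4  5  6  7
 b  1  1  1  2  3  4  5  6
 c  2  2  2  1  2  3  4  5
 b  3  3  2  2  1  2  3  4
 b  4  4  3  3  2  2  3  4
 b  5  5  4  4  3  3  3  4
 b  6  6  5  5  4  4  4  4
 c  7  7  6  5  5  4  5  5
 a  8  7  7  6  6  5  4  5

5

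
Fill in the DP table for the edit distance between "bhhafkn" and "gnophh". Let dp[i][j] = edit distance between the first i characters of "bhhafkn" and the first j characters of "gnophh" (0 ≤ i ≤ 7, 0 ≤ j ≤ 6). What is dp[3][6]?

   ''  g  n  o  p  h  h
''  0  1  2  3  4  5  6
 b  1  1  2  3  4  5  6
 h  2  2  2  3  4  4  5
 h  3  3  3  3  4  4  4
 a  4  4  4  4  4  5  5
 f  5  5  5  5  5  5  6
 k  6  6  6  6  6  6  6
 n  7  7  6  7  7  7  7

4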